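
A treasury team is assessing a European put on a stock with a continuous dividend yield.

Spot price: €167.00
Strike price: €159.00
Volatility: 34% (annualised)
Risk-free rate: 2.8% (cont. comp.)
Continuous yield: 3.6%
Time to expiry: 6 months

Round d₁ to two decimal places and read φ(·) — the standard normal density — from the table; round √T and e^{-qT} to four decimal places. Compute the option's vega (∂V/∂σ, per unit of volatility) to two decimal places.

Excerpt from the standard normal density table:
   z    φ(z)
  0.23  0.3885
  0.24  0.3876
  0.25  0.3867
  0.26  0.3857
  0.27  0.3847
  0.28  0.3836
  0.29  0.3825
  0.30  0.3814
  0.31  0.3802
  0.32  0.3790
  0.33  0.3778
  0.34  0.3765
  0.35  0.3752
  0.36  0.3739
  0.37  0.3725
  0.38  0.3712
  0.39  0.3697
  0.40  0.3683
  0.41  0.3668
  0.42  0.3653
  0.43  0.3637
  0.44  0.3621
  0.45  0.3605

σ√T = 0.34·√0.5 = 0.2404
ln(S/K) + (r − q + σ²/2)T = ln(167/159) + (0.028 − 0.036 + 0.34²/2)·0.5 = 0.0491 + 0.0249 = 0.0740
d₁ = 0.0740 / 0.2404 = 0.3078 which rounds to 0.31
√T = √0.5 = 0.7071
φ(d₁) = φ(0.31) = 0.3802
e^(−qT) = e^(−0.036·0.5) = 0.9822
vega = S·e^(−qT)·φ(d₁)·√T = 167·0.9822·0.3802·0.7071 = 44.0970

44.10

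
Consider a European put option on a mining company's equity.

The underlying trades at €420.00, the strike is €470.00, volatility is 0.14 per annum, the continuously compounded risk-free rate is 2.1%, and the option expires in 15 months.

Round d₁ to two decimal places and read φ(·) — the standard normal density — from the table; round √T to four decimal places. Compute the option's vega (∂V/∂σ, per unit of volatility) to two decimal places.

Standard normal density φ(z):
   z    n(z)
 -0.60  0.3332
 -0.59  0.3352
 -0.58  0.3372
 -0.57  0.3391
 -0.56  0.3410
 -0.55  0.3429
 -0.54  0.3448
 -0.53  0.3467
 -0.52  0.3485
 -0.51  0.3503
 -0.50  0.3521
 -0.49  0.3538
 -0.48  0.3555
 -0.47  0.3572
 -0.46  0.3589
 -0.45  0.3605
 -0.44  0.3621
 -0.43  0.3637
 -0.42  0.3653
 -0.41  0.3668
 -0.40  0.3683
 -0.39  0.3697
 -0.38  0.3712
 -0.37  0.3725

σ√T = 0.14·√1.25 = 0.1565
d₁ = [ln(420/470) + (0.021 + ½·0.14²)·1.25] / (σ√T) = (-0.1125 + 0.0385) / 0.1565 = -0.4726 which rounds to -0.47
√T = √1.25 = 1.1180
φ(d₁) = φ(-0.47) = 0.3572
vega = S·φ(d₁)·√T = 420·0.3572·1.1180 = 167.7268

167.73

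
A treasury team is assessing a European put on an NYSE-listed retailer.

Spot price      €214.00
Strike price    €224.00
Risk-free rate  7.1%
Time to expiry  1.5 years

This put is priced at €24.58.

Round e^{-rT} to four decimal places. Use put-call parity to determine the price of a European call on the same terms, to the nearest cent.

€37.20

exp(−rT) = exp(−0.071·1.5) = 0.8990
Put-call parity: C − P = S − K·e^(−rT) = 214 − 224·0.8990 = 214 − 201.3760 = 12.6240
C = P + (C − P) = 24.58 + (12.6240) = 37.2040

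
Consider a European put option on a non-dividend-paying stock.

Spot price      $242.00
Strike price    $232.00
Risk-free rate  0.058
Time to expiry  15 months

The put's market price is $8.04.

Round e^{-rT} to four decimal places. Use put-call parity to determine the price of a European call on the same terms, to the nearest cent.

$34.26

e^(−rT) = e^(−0.058·1.25) = 0.9301
Put-call parity: C − P = S − K·e^(−rT) = 242 − 232·0.9301 = 242 − 215.7832 = 26.2168
C = P + (C − P) = 8.04 + (26.2168) = 34.2568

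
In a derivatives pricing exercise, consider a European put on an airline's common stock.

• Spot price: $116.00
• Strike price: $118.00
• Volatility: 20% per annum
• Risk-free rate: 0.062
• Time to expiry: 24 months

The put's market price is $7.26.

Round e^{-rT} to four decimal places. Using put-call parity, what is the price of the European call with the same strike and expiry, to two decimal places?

$19.02

exp(−rT) = exp(−0.062·2) = 0.8834
Put-call parity: C − P = S − K·e^(−rT) = 116 − 118·0.8834 = 116 − 104.2412 = 11.7588
C = P + (C − P) = 7.26 + (11.7588) = 19.0188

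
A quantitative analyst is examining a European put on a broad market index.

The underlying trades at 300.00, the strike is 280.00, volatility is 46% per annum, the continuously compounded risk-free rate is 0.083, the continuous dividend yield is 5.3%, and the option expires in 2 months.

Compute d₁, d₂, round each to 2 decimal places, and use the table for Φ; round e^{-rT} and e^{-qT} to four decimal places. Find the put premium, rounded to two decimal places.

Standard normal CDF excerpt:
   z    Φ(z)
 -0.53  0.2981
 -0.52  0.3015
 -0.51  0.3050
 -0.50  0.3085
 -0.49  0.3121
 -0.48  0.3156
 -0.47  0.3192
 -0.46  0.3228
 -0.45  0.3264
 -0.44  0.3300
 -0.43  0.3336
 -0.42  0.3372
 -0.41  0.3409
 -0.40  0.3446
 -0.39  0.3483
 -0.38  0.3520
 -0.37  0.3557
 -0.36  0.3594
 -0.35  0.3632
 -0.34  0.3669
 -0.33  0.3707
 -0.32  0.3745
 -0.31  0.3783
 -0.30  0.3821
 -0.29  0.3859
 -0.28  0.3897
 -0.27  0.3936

12.72

σ√T = 0.46 × 0.4082 = 0.1878
d₁ = [ln(300/280) + (0.083 − 0.053 + 0.46²/2)·0.1667] / 0.1878 = [0.0690 + 0.0226] / 0.1878 = 0.4879 → 0.49
d₂ = d₁ − σ√T = 0.4879 − 0.1878 = 0.3001 → 0.30
e^(−qT) = e^(−0.053·0.1667) = 0.9912;  e^(−rT) = e^(−0.083·0.1667) = 0.9863
N(−d₂) = N(-0.30) = 0.3821;  N(−d₁) = N(-0.49) = 0.3121
P = 280·0.9863·0.3821 − 300·0.9912·0.3121 = 105.5223 − 92.8061 = 12.7162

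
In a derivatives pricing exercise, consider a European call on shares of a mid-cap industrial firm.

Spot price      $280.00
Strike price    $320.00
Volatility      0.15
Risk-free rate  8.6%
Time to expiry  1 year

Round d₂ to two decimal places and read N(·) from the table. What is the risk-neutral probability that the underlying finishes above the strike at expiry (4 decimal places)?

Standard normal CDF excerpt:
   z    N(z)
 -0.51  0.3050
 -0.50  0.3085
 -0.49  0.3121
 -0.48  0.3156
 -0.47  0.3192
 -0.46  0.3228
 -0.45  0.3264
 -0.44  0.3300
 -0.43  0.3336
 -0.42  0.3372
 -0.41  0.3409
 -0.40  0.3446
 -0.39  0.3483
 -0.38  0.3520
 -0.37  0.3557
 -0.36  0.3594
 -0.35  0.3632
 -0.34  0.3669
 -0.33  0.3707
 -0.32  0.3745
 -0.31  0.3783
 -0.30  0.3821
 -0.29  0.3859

0.3483

T = 1;  σ√T = 0.1500
d₁ = [ln(280/320) + (0.086 + ½·0.15²)·1] / (σ√T) = (-0.1335 + 0.0972) / 0.1500 = -0.2419 ⇒ -0.24
d₂ = -0.2419 − 0.1500 = -0.3919 ⇒ -0.39
Risk-neutral Pr[S_T > K] = N(d₂) = N(-0.39) = 0.3483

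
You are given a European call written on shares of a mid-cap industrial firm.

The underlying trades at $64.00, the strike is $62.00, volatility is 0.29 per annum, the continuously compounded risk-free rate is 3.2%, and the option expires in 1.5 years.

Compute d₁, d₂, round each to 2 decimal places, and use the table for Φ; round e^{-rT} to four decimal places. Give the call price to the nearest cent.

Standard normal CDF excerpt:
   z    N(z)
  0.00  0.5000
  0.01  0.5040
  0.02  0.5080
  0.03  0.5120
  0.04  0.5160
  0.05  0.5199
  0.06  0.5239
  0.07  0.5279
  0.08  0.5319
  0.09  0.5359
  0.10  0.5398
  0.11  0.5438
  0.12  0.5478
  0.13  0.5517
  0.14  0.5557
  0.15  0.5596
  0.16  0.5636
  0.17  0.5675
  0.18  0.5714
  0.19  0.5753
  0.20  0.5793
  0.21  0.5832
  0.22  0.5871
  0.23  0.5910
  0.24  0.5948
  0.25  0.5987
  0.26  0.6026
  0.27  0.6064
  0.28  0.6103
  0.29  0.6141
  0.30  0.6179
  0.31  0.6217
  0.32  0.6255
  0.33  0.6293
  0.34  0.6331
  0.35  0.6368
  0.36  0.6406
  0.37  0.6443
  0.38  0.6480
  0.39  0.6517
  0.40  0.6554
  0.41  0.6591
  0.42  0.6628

$11.22

σ√T = 0.29·√1.5 = 0.3552
ln(S/K) + (r + σ²/2)T = ln(64/62) + (0.032 + 0.29²/2)·1.5 = 0.0317 + 0.1111 = 0.1428
d₁ = 0.1428 / 0.3552 = 0.4021 → 0.40
d₂ = d₁ − σ√T = 0.4021 − 0.3552 = 0.0469 → 0.05
exp(−rT) = exp(−0.032·1.5) = 0.9531
C = 64·N(0.40) − 62·0.9531·N(0.05) = 64·0.6554 − 62·0.9531·0.5199 = 41.9456 − 30.7220 = 11.2236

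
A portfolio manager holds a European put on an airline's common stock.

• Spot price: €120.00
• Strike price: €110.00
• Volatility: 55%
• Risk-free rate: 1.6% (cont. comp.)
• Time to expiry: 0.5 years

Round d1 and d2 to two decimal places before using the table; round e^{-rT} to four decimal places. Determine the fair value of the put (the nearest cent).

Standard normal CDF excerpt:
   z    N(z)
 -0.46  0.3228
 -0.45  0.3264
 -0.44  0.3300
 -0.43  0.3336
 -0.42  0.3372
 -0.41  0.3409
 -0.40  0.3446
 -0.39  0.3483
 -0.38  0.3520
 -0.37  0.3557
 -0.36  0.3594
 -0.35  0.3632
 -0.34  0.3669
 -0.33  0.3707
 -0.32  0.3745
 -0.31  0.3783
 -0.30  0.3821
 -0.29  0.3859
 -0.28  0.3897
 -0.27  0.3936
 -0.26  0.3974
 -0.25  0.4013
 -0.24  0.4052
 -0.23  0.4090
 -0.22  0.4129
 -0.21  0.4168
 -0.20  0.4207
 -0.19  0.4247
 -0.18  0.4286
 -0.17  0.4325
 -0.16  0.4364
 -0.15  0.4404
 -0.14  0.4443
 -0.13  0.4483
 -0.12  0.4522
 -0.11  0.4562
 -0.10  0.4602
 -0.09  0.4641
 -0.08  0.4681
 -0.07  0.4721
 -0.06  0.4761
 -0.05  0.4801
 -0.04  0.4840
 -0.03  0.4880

€12.79

T = 0.5;  σ√T = 0.3889
d₁ = [ln(120/110) + (0.016 + 0.55²/2)·0.5] / 0.3889 = [0.0870 + 0.0836] / 0.3889 = 0.4388 ⇒ 0.44
d₂ = d₁ − σ√T = 0.4388 − 0.3889 = 0.0498 ⇒ 0.05
exp(−rT) = exp(−0.016·0.5) = 0.9920
P = 110·0.9920·N(-0.05) − 120·N(-0.44) = 110·0.9920·0.4801 − 120·0.3300 = 52.3885 − 39.6000 = 12.7885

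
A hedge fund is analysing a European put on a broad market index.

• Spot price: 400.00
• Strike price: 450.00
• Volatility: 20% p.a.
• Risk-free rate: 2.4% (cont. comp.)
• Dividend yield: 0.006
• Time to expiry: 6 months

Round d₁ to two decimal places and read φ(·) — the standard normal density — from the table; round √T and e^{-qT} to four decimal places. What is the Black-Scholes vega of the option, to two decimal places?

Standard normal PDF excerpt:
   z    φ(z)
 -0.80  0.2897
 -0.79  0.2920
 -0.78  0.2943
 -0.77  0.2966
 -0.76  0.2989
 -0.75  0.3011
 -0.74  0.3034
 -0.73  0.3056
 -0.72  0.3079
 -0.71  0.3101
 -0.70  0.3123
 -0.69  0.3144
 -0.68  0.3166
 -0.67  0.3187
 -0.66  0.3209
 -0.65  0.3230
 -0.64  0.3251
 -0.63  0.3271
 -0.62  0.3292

T = 0.5;  σ√T = 0.1414
d₁ = [ln(400/450) + (0.024 − 0.006 + 0.2²/2)·0.5] / 0.1414 = [-0.1178 + 0.0190] / 0.1414 = -0.6985 → -0.70
√T = √0.5 = 0.7071
φ(d₁) = φ(-0.70) = 0.3123
e^(−qT) = e^(−0.006·0.5) = 0.9970
vega = S·e^(−qT)·φ(d₁)·√T = 400·0.9970·0.3123·0.7071 = 88.0659
(The call has the same vega.)

88.07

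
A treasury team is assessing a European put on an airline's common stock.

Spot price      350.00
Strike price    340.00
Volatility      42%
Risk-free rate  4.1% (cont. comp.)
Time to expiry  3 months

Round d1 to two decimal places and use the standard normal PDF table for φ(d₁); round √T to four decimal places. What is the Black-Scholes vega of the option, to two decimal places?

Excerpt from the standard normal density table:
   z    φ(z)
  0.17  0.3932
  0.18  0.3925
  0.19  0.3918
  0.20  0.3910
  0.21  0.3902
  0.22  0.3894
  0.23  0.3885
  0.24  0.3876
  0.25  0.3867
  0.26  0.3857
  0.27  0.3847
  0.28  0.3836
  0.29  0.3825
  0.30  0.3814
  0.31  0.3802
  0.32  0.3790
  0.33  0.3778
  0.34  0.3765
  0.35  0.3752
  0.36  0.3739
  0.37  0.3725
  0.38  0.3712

66.94

σ√T = 0.42·√0.25 = 0.2100
d₁ = [ln(350/340) + (0.041 + 0.42²/2)·0.25] / 0.2100 = [0.0290 + 0.0323] / 0.2100 = 0.2918 which rounds to 0.29
√T = √0.25 = 0.5000
φ(d₁) = φ(0.29) = 0.3825
vega = S·φ(d₁)·√T = 350·0.3825·0.5000 = 66.9375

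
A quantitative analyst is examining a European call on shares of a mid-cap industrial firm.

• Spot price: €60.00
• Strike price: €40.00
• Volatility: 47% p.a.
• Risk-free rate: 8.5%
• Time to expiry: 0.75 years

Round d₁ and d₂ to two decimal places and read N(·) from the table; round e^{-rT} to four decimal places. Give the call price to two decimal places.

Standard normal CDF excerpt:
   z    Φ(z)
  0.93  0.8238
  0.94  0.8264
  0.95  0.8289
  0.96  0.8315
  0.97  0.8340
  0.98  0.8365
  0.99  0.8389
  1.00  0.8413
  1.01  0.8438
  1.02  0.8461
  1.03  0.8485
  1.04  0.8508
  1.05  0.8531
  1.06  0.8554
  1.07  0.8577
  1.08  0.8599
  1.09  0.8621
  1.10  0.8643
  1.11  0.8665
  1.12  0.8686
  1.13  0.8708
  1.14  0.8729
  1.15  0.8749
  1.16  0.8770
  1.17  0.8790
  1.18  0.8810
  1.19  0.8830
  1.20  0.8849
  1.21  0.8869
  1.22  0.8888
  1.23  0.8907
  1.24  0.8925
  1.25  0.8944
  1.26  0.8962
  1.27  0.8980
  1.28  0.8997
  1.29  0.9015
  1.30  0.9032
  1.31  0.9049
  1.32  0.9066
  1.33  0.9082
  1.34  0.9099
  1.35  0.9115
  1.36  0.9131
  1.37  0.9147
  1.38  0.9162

€23.68

σ√T = 0.47·√0.75 = 0.4070
ln(S/K) + (r + σ²/2)T = ln(60/40) + (0.085 + 0.47²/2)·0.75 = 0.4055 + 0.1466 = 0.5521
d₁ = 0.5521 / 0.4070 = 1.3563 → 1.36
d₂ = d₁ − σ√T = 1.3563 − 0.4070 = 0.9493 → 0.95
exp(−rT) = exp(−0.085·0.75) = 0.9382
N(d₁) = N(1.36) = 0.9131;  N(d₂) = N(0.95) = 0.8289
C = 60·0.9131 − 40·0.9382·0.8289 = 54.7860 − 31.1070 = 23.6790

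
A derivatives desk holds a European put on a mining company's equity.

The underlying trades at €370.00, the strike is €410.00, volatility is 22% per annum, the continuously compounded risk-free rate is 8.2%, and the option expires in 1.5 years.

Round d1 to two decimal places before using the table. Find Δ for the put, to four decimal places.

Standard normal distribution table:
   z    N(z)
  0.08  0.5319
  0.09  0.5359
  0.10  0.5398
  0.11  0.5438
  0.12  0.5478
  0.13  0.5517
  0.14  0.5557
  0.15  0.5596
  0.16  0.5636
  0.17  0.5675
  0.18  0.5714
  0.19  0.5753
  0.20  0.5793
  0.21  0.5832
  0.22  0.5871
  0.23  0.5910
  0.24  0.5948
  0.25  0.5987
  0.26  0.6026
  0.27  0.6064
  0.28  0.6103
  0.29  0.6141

σ√T = 0.22·√1.5 = 0.2694
d₁ = [ln(370/410) + (0.082 + 0.22²/2)·1.5] / 0.2694 = [-0.1027 + 0.1593] / 0.2694 = 0.2102 ≈ 0.21
N(d₁) = N(0.21) = 0.5832
Δ_put = N(d₁) − 1 = 0.5832 − 1 = -0.4168

-0.4168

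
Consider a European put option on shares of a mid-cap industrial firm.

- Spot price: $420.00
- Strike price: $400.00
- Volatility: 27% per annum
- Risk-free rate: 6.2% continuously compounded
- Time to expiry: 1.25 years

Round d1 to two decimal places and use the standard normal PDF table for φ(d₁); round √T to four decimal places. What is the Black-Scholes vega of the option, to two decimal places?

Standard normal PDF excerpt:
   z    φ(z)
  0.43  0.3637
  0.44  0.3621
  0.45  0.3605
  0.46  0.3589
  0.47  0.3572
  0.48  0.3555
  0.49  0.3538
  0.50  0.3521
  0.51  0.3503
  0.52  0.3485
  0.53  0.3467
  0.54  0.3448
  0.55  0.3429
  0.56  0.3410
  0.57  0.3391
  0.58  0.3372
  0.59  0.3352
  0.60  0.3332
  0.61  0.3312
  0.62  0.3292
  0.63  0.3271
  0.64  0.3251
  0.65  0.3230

159.23

σ√T = 0.27 × 1.1180 = 0.3019
d₁ = [ln(420/400) + (0.062 + 0.27²/2)·1.25] / 0.3019 = [0.0488 + 0.1231] / 0.3019 = 0.5693 which rounds to 0.57
√T = √1.25 = 1.1180
φ(d₁) = φ(0.57) = 0.3391
vega = S·φ(d₁)·√T = 420·0.3391·1.1180 = 159.2278
(The call has the same vega.)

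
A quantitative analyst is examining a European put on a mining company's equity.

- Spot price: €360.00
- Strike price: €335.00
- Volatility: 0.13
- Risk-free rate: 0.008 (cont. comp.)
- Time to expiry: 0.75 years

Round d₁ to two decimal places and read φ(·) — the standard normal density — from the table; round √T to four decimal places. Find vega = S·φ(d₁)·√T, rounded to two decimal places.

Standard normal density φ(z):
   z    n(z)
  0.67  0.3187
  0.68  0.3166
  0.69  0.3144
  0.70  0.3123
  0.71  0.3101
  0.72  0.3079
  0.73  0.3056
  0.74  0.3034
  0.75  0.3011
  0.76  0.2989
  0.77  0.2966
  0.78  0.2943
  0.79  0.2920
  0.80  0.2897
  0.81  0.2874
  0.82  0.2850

σ√T = 0.13 × 0.8660 = 0.1126
d₁ = [ln(360/335) + (0.008 + ½·0.13²)·0.75] / (σ√T) = (0.0720 + 0.0123) / 0.1126 = 0.7489 which rounds to 0.75
√T = √0.75 = 0.8660
φ(d₁) = φ(0.75) = 0.3011
vega = S·φ(d₁)·√T = 360·0.3011·0.8660 = 93.8709

93.87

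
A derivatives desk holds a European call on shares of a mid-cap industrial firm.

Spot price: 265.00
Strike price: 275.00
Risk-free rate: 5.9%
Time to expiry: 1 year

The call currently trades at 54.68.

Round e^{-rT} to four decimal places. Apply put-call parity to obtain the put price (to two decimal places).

exp(−rT) = exp(−0.059·1) = 0.9427
Put-call parity: C − P = S − K·e^(−rT) = 265 − 275·0.9427 = 265 − 259.2425 = 5.7575
P = C − (C − P) = 54.68 − (5.7575) = 48.9225

48.92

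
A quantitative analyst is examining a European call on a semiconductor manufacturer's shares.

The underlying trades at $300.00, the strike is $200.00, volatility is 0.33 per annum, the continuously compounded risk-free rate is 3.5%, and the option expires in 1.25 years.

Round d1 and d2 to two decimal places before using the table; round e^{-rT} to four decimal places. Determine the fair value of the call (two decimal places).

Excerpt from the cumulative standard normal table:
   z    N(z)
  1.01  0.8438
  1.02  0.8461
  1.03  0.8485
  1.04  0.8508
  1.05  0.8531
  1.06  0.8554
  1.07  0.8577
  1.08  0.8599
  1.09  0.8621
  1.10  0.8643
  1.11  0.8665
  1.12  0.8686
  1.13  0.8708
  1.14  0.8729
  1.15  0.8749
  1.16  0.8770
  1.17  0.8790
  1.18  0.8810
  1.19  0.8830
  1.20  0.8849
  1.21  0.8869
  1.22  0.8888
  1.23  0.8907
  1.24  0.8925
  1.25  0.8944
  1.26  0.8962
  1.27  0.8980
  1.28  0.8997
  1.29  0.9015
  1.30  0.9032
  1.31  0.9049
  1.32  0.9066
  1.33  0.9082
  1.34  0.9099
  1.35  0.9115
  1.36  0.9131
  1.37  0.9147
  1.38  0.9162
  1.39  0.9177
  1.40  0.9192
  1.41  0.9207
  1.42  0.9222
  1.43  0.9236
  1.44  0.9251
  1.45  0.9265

σ√T = 0.33 × 1.1180 = 0.3690
d₁ = [ln(300/200) + (0.035 + 0.33²/2)·1.25] / 0.3690 = [0.4055 + 0.1118] / 0.3690 = 1.4020 ⇒ 1.40
d₂ = d₁ − σ√T = 1.4020 − 0.3690 = 1.0331 ⇒ 1.03
e^(−rT) = e^(−0.035·1.25) = 0.9572
N(d₁) = N(1.40) = 0.9192;  N(d₂) = N(1.03) = 0.8485
C = 300·0.9192 − 200·0.9572·0.8485 = 275.7600 − 162.4368 = 113.3232

$113.32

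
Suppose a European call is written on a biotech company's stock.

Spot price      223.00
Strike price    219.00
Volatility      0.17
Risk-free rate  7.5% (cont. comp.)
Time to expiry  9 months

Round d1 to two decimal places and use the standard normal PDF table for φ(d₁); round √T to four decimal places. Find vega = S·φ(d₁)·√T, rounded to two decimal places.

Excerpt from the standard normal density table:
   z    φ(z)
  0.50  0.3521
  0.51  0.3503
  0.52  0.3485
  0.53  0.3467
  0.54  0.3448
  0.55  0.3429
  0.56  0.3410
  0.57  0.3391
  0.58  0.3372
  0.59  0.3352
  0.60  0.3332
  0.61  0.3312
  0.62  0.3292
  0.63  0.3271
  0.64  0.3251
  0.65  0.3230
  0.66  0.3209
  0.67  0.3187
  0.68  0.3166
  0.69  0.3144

T = 0.75;  σ√T = 0.1472
d₁ = [ln(223/219) + (0.075 + 0.17²/2)·0.75] / 0.1472 = [0.0181 + 0.0671] / 0.1472 = 0.5786 ⇒ 0.58
√T = √0.75 = 0.8660
φ(d₁) = φ(0.58) = 0.3372
vega = S·φ(d₁)·√T = 223·0.3372·0.8660 = 65.1194

65.12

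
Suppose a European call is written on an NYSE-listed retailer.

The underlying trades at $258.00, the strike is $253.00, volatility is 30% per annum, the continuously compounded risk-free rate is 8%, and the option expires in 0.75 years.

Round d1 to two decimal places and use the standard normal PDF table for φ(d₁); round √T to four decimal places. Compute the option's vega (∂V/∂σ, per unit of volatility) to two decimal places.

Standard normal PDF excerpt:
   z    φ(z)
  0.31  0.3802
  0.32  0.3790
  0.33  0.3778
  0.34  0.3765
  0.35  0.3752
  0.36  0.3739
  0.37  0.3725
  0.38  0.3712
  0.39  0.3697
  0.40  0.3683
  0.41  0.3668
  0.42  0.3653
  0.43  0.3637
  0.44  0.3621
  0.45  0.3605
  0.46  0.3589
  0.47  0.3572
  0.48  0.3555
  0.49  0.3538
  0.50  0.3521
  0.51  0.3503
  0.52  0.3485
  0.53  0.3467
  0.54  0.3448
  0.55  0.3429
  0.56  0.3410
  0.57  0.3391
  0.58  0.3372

T = 0.75;  σ√T = 0.2598
d₁ = [ln(258/253) + (0.08 + 0.3²/2)·0.75] / 0.2598 = [0.0196 + 0.0938] / 0.2598 = 0.4362 which rounds to 0.44
√T = √0.75 = 0.8660
φ(d₁) = φ(0.44) = 0.3621
vega = S·φ(d₁)·√T = 258·0.3621·0.8660 = 80.9033

80.90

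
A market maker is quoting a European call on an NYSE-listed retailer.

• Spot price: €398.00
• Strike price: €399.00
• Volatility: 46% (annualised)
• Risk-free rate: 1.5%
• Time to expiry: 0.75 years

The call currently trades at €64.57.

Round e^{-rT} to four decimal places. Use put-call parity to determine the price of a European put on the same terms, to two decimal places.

€61.10

exp(−rT) = exp(−0.015·0.75) = 0.9888
Put-call parity: C − P = S − K·e^(−rT) = 398 − 399·0.9888 = 398 − 394.5312 = 3.4688
P = C − (C − P) = 64.57 − (3.4688) = 61.1012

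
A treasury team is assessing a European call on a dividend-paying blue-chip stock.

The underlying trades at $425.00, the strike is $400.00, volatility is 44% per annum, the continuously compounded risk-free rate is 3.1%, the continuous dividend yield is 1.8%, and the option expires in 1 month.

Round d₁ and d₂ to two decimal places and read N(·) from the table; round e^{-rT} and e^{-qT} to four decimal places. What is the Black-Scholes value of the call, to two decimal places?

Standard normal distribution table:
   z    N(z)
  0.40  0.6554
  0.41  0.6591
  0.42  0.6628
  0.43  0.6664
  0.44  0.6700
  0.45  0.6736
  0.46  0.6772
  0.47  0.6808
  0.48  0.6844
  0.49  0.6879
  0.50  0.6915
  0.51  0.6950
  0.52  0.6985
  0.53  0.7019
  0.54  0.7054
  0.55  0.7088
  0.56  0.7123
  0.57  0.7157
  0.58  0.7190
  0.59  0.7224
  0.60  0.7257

T = 0.08333;  σ√T = 0.1270
d₁ = [ln(425/400) + (0.031 − 0.018 + 0.44²/2)·0.08333] / 0.1270 = [0.0606 + 0.0091] / 0.1270 = 0.5493 which rounds to 0.55
d₂ = d₁ − σ√T = 0.5493 − 0.1270 = 0.4223 which rounds to 0.42
e^(−qT) = e^(−0.018·0.08333) = 0.9985;  e^(−rT) = e^(−0.031·0.08333) = 0.9974
C = 425·0.9985·N(0.55) − 400·0.9974·N(0.42) = 425·0.9985·0.7088 − 400·0.9974·0.6628 = 300.7881 − 264.4307 = 36.3575

$36.36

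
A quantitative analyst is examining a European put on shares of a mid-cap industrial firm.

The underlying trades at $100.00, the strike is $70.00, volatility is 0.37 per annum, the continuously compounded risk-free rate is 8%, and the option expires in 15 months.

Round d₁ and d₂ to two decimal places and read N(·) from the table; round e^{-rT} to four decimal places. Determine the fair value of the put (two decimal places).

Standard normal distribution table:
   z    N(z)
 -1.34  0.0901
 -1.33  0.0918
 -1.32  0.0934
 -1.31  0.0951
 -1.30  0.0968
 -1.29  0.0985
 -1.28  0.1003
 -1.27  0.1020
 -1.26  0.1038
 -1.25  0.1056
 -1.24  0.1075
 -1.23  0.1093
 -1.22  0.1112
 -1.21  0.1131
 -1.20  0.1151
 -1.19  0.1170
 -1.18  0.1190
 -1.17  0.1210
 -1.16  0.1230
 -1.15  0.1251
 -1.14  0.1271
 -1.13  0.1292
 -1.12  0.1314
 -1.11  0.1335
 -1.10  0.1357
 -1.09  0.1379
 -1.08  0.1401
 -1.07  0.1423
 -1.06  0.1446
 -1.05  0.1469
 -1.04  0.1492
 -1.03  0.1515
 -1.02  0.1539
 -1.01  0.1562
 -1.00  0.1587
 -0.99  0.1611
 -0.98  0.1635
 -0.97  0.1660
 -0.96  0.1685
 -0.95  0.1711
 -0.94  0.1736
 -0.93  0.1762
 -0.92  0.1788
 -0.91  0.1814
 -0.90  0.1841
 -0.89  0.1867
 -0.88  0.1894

σ√T = 0.37·√1.25 = 0.4137
d₁ = [ln(100/70) + (0.08 + 0.37²/2)·1.25] / 0.4137 = [0.3567 + 0.1856] / 0.4137 = 1.3108 ⇒ 1.31
d₂ = d₁ − σ√T = 1.3108 − 0.4137 = 0.8971 ⇒ 0.90
e^(−rT) = e^(−0.08·1.25) = 0.9048
N(−d₂) = N(-0.90) = 0.1841;  N(−d₁) = N(-1.31) = 0.0951
P = 70·0.9048·0.1841 − 100·0.0951 = 11.6602 − 9.5100 = 2.1502

$2.15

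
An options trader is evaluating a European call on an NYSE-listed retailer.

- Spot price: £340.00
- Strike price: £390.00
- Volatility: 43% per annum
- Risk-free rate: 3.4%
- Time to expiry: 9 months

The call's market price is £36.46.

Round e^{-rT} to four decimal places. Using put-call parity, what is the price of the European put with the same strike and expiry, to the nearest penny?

exp(−rT) = exp(−0.034·0.75) = 0.9748
Put-call parity: C − P = S − K·e^(−rT) = 340 − 390·0.9748 = 340 − 380.1720 = -40.1720
P = C − (C − P) = 36.46 − (-40.1720) = 76.6320

£76.63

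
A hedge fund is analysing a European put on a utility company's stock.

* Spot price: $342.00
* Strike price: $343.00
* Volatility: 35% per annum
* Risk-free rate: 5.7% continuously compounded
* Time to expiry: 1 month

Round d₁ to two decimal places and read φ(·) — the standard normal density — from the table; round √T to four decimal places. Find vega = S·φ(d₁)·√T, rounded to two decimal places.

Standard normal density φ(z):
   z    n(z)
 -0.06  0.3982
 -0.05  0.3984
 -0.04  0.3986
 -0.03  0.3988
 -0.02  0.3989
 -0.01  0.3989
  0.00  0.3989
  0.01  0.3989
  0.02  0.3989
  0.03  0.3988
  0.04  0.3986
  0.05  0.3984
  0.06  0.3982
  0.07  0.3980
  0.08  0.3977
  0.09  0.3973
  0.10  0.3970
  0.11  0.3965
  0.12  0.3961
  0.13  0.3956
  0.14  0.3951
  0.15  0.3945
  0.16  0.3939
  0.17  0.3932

T = 0.08333;  σ√T = 0.1010
d₁ = [ln(342/343) + (0.057 + 0.35²/2)·0.08333] / 0.1010 = [-0.0029 + 0.0099] / 0.1010 = 0.0686 which rounds to 0.07
√T = √0.08333 = 0.2887
φ(d₁) = φ(0.07) = 0.3980
vega = S·φ(d₁)·√T = 342·0.3980·0.2887 = 39.2967

39.30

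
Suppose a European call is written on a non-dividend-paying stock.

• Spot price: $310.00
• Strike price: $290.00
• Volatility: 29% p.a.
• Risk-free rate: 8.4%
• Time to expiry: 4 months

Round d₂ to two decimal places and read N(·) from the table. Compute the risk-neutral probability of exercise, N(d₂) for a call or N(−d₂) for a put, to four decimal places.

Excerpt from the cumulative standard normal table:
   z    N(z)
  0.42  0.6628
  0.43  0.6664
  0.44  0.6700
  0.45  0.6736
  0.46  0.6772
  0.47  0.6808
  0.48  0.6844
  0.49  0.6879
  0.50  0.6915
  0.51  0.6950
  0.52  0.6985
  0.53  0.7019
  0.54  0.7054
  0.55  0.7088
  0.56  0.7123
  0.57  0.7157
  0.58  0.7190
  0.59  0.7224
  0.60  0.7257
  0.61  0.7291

0.6844

σ√T = 0.29 × 0.5774 = 0.1674
d₁ = [ln(310/290) + (0.084 + 0.29²/2)·0.3333] / 0.1674 = [0.0667 + 0.0420] / 0.1674 = 0.6493 ≈ 0.65
d₂ = d₁ − σ√T = 0.6493 − 0.1674 = 0.4818 ≈ 0.48
Pr(exercise) under Q = N(d₂) = 0.6844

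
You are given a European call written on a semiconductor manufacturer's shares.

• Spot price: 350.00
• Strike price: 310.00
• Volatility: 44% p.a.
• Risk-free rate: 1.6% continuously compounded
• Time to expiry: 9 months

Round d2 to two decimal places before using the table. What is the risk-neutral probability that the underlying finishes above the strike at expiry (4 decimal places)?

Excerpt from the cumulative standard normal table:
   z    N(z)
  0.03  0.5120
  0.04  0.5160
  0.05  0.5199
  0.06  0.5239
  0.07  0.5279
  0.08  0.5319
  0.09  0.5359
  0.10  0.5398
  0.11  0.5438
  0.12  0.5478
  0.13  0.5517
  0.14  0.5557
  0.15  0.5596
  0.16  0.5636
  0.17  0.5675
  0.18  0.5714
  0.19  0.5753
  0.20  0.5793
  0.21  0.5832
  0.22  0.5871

0.5636

σ√T = 0.44·√0.75 = 0.3811
ln(S/K) + (r + σ²/2)T = ln(350/310) + (0.016 + 0.44²/2)·0.75 = 0.1214 + 0.0846 = 0.2060
d₁ = 0.2060 / 0.3811 = 0.5405 ≈ 0.54
d₂ = d₁ − σ√T = 0.5405 − 0.3811 = 0.1595 ≈ 0.16
Pr(exercise) under Q = N(d₂) = 0.5636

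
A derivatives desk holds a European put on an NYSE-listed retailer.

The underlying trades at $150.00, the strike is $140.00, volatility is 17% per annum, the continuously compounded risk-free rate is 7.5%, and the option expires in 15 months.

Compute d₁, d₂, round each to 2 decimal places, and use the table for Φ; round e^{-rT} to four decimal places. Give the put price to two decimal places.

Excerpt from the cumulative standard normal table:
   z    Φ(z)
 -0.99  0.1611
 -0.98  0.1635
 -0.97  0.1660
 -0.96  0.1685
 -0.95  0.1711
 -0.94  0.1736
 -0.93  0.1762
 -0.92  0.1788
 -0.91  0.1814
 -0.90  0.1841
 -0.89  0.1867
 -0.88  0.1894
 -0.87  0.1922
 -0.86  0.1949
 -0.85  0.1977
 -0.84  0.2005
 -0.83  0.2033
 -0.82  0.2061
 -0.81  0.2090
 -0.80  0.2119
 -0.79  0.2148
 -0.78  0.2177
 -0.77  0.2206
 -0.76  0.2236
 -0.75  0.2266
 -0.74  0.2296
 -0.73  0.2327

$2.84

σ√T = 0.17·√1.25 = 0.1901
d₁ = [ln(150/140) + (0.075 + ½·0.17²)·1.25] / (σ√T) = (0.0690 + 0.1118) / 0.1901 = 0.9513 ≈ 0.95
d₂ = 0.9513 − 0.1901 = 0.7612 ≈ 0.76
exp(−rT) = exp(−0.075·1.25) = 0.9105
N(−d₂) = N(-0.76) = 0.2236;  N(−d₁) = N(-0.95) = 0.1711
P = 140·0.9105·0.2236 − 150·0.1711 = 28.5023 − 25.6650 = 2.8373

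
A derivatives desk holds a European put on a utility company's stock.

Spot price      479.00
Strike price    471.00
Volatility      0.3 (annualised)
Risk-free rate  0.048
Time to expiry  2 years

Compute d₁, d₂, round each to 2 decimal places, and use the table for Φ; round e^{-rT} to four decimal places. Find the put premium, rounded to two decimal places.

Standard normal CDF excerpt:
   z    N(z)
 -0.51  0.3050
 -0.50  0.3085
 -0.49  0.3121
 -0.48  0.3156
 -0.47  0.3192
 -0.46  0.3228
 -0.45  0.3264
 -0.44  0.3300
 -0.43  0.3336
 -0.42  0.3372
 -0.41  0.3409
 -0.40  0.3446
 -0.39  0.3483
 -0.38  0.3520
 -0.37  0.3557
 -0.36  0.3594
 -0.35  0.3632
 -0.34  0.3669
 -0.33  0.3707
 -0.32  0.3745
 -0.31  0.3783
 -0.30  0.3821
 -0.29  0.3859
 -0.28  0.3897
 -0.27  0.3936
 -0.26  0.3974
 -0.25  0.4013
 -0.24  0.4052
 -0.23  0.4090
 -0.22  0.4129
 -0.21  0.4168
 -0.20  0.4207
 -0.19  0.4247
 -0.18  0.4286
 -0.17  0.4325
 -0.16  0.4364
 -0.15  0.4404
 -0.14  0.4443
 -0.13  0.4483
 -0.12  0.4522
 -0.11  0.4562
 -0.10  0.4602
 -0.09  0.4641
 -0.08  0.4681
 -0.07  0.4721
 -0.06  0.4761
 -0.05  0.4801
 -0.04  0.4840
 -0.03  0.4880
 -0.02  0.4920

54.26

T = 2;  σ√T = 0.4243
ln(S/K) + (r + σ²/2)T = ln(479/471) + (0.048 + 0.3²/2)·2 = 0.0168 + 0.1860 = 0.2028
d₁ = 0.2028 / 0.4243 = 0.4781 ≈ 0.48
d₂ = d₁ − σ√T = 0.4781 − 0.4243 = 0.0538 ≈ 0.05
e^(−rT) = e^(−0.048·2) = 0.9085
N(−d₂) = N(-0.05) = 0.4801;  N(−d₁) = N(-0.48) = 0.3156
P = 471·0.9085·0.4801 − 479·0.3156 = 205.4365 − 151.1724 = 54.2641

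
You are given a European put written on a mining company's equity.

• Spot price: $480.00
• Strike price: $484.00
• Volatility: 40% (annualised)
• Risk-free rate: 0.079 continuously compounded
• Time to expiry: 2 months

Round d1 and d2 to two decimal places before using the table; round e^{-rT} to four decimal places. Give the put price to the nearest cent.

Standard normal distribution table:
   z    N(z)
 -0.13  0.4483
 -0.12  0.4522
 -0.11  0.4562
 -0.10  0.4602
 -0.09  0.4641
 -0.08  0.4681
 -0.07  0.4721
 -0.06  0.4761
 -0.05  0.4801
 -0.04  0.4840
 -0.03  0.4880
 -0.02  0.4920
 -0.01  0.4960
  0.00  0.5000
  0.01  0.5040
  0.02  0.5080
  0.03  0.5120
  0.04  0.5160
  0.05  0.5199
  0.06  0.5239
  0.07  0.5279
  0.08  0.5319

T = 0.1667;  σ√T = 0.1633
d₁ = [ln(480/484) + (0.079 + ½·0.4²)·0.1667] / (σ√T) = (-0.0083 + 0.0265) / 0.1633 = 0.1115 which rounds to 0.11
d₂ = 0.1115 − 0.1633 = -0.0518 which rounds to -0.05
exp(−rT) = exp(−0.079·0.1667) = 0.9869
N(−d₂) = N(0.05) = 0.5199;  N(−d₁) = N(-0.11) = 0.4562
P = 484·0.9869·0.5199 − 480·0.4562 = 248.3352 − 218.9760 = 29.3592

$29.36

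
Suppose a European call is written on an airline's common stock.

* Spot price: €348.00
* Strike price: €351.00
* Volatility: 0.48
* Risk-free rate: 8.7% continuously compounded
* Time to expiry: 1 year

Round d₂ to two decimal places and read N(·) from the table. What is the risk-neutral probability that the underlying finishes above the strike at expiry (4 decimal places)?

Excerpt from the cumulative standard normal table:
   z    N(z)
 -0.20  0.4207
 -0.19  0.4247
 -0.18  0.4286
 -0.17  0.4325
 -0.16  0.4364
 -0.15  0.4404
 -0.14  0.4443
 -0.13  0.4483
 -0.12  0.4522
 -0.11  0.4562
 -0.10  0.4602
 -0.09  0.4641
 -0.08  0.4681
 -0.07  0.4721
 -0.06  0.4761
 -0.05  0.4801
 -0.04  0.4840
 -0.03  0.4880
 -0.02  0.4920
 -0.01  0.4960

T = 1;  σ√T = 0.4800
ln(S/K) + (r + σ²/2)T = ln(348/351) + (0.087 + 0.48²/2)·1 = -0.0086 + 0.2022 = 0.1936
d₁ = 0.1936 / 0.4800 = 0.4034 which rounds to 0.40
d₂ = d₁ − σ√T = 0.4034 − 0.4800 = -0.0766 which rounds to -0.08
Pr(exercise) under Q = N(d₂) = 0.4681

0.4681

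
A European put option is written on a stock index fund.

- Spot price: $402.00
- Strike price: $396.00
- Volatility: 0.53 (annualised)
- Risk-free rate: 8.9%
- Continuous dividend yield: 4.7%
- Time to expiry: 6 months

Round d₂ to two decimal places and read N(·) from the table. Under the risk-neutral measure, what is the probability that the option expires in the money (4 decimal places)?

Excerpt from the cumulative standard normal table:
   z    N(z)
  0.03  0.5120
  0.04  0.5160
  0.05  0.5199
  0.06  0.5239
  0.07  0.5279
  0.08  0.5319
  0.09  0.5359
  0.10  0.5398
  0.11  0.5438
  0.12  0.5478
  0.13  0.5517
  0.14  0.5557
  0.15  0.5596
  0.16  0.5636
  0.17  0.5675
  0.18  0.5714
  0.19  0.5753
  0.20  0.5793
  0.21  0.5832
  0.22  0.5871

σ√T = 0.53 × 0.7071 = 0.3748
d₁ = [ln(402/396) + (0.089 − 0.047 + ½·0.53²)·0.5] / (σ√T) = (0.0150 + 0.0912) / 0.3748 = 0.2835 → 0.28
d₂ = 0.2835 − 0.3748 = -0.0912 → -0.09
Pr(exercise) under Q = N(−d₂) = N(0.09) = 0.5359

0.5359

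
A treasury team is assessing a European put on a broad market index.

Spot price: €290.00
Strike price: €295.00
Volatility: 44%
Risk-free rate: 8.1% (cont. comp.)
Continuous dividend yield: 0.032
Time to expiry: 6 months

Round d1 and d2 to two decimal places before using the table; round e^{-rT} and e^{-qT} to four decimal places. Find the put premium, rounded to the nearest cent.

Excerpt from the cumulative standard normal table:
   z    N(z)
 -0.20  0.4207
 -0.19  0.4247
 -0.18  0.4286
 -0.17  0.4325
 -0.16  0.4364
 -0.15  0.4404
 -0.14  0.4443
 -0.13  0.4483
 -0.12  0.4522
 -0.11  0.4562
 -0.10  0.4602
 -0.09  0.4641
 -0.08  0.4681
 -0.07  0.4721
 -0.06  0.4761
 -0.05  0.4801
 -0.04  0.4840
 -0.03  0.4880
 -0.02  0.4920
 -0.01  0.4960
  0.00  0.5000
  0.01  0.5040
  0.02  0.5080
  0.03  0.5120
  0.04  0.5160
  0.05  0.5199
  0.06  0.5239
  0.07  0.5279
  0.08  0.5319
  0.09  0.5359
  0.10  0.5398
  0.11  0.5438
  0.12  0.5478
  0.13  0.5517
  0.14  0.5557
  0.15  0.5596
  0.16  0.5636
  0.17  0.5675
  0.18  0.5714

T = 0.5;  σ√T = 0.3111
d₁ = [ln(290/295) + (0.081 − 0.032 + ½·0.44²)·0.5] / (σ√T) = (-0.0171 + 0.0729) / 0.3111 = 0.1794 ⇒ 0.18
d₂ = 0.1794 − 0.3111 = -0.1318 ⇒ -0.13
exp(−qT) = exp(−0.032·0.5) = 0.9841;  exp(−rT) = exp(−0.081·0.5) = 0.9603
P = 295·0.9603·N(0.13) − 290·0.9841·N(-0.18) = 295·0.9603·0.5517 − 290·0.9841·0.4286 = 156.2903 − 122.3177 = 33.9725

€33.97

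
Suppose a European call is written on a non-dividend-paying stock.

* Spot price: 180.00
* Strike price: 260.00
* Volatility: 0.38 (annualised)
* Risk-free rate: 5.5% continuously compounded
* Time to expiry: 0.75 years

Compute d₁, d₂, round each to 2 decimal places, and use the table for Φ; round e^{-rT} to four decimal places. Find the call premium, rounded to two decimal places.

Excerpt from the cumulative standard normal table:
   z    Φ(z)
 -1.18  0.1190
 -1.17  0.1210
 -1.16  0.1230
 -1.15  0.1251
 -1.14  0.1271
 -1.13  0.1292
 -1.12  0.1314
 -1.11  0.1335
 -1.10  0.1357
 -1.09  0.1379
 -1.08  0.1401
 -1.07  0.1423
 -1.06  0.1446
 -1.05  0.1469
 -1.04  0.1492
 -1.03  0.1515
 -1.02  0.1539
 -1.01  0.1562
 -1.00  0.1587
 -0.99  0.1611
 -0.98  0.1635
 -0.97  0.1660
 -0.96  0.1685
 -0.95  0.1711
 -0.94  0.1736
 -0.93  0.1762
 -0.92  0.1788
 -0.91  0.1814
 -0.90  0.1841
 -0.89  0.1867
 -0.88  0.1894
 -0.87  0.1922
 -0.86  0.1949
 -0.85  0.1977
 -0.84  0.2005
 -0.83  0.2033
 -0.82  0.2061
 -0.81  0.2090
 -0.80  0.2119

5.91

T = 0.75;  σ√T = 0.3291
d₁ = [ln(180/260) + (0.055 + 0.38²/2)·0.75] / 0.3291 = [-0.3677 + 0.0954] / 0.3291 = -0.8275 ≈ -0.83
d₂ = d₁ − σ√T = -0.8275 − 0.3291 = -1.1566 ≈ -1.16
exp(−rT) = exp(−0.055·0.75) = 0.9596
C = 180·N(-0.83) − 260·0.9596·N(-1.16) = 180·0.2033 − 260·0.9596·0.1230 = 36.5940 − 30.6880 = 5.9060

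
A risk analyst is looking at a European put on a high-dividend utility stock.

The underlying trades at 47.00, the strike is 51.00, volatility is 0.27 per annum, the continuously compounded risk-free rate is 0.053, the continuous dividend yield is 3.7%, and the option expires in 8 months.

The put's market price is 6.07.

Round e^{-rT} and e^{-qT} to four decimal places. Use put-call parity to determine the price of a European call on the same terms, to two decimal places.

e^(−qT) = e^(−0.037·0.6667) = 0.9756;  e^(−rT) = e^(−0.053·0.6667) = 0.9653
Put-call parity: C − P = S·e^(−qT) − K·e^(−rT) = 47·0.9756 − 51·0.9653 = 45.8532 − 49.2303 = -3.3771
C = P + (C − P) = 6.07 + (-3.3771) = 2.6929

2.69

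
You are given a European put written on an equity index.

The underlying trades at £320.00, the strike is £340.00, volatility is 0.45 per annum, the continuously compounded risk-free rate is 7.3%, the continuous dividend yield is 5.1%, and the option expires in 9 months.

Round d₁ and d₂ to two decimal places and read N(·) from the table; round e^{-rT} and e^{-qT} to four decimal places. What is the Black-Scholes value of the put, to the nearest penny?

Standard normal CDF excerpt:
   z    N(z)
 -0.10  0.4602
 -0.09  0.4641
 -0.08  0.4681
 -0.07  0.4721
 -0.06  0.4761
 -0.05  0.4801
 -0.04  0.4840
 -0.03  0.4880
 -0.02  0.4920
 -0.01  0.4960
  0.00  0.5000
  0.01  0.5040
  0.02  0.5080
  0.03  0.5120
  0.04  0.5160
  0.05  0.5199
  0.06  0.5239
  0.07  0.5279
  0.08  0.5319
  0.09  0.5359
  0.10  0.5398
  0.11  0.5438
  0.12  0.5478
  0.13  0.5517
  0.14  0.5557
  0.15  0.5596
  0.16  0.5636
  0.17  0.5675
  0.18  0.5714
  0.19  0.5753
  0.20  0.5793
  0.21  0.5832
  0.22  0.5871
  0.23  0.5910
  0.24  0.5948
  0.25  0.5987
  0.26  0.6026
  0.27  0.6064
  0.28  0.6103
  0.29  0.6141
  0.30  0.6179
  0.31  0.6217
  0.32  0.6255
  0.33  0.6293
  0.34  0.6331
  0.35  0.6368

£55.94

σ√T = 0.45 × 0.8660 = 0.3897
d₁ = [ln(320/340) + (0.073 − 0.051 + 0.45²/2)·0.75] / 0.3897 = [-0.0606 + 0.0924] / 0.3897 = 0.0816 which rounds to 0.08
d₂ = d₁ − σ√T = 0.0816 − 0.3897 = -0.3081 which rounds to -0.31
exp(−qT) = exp(−0.051·0.75) = 0.9625;  exp(−rT) = exp(−0.073·0.75) = 0.9467
N(−d₂) = N(0.31) = 0.6217;  N(−d₁) = N(-0.08) = 0.4681
P = 340·0.9467·0.6217 − 320·0.9625·0.4681 = 200.1116 − 144.1748 = 55.9368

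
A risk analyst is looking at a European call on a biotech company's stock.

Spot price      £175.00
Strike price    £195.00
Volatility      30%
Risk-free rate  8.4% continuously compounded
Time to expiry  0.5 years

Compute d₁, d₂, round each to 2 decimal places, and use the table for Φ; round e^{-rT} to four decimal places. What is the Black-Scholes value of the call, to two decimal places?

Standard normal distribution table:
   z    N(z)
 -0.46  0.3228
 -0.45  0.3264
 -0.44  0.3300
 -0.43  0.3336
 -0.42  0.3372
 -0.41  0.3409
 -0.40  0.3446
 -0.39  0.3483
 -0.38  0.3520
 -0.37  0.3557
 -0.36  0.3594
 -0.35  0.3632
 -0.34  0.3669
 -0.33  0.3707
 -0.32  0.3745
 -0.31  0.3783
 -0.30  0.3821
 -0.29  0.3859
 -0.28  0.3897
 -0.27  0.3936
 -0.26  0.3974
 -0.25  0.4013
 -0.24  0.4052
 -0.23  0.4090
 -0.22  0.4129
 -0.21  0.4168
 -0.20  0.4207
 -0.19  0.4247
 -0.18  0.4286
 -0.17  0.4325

σ√T = 0.3 × 0.7071 = 0.2121
d₁ = [ln(175/195) + (0.084 + ½·0.3²)·0.5] / (σ√T) = (-0.1082 + 0.0645) / 0.2121 = -0.2061 ≈ -0.21
d₂ = -0.2061 − 0.2121 = -0.4182 ≈ -0.42
exp(−rT) = exp(−0.084·0.5) = 0.9589
C = 175·N(-0.21) − 195·0.9589·N(-0.42) = 175·0.4168 − 195·0.9589·0.3372 = 72.9400 − 63.0515 = 9.8885

£9.89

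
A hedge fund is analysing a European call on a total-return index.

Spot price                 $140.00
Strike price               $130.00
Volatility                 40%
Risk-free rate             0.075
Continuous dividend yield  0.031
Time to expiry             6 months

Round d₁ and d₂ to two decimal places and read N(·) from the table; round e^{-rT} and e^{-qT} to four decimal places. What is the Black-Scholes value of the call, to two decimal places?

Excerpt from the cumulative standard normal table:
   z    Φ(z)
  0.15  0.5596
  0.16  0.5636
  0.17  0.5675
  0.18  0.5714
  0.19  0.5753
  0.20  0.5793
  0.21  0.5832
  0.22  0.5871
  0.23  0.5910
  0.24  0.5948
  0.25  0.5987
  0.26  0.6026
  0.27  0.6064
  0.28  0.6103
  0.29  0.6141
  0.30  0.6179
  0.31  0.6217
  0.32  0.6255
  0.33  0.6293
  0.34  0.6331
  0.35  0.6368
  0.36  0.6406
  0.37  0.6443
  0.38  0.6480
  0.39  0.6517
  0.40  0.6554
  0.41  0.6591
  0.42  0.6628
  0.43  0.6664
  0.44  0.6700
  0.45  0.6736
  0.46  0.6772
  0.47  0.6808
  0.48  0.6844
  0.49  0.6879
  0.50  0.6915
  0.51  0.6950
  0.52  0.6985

$21.80

T = 0.5;  σ√T = 0.2828
ln(S/K) + (r − q + σ²/2)T = ln(140/130) + (0.075 − 0.031 + 0.4²/2)·0.5 = 0.0741 + 0.0620 = 0.1361
d₁ = 0.1361 / 0.2828 = 0.4812 which rounds to 0.48
d₂ = d₁ − σ√T = 0.4812 − 0.2828 = 0.1984 which rounds to 0.20
exp(−qT) = exp(−0.031·0.5) = 0.9846;  exp(−rT) = exp(−0.075·0.5) = 0.9632
N(d₁) = N(0.48) = 0.6844;  N(d₂) = N(0.20) = 0.5793
C = 140·0.9846·0.6844 − 130·0.9632·0.5793 = 94.3404 − 72.5376 = 21.8028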